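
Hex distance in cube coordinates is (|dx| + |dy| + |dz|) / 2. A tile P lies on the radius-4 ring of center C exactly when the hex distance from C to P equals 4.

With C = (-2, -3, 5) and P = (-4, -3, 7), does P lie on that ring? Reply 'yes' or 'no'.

|px - cx| = |-4 - (-2)| = 2
|py - cy| = |-3 - (-3)| = 0
|pz - cz| = |7 - 5| = 2
distance = (2+0+2)/2 = 4/2 = 2
radius = 4; distance != radius -> no

Answer: no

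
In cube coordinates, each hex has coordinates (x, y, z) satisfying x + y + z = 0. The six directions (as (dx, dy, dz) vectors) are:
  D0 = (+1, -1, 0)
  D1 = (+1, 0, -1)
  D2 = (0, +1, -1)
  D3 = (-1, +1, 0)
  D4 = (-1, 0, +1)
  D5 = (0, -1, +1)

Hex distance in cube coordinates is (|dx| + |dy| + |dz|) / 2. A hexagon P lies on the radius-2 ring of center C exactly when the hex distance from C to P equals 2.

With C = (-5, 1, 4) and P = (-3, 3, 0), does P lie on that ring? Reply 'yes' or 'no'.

|px - cx| = |-3 - (-5)| = 2
|py - cy| = |3 - 1| = 2
|pz - cz| = |0 - 4| = 4
distance = (2+2+4)/2 = 8/2 = 4
radius = 2; distance != radius -> no

Answer: no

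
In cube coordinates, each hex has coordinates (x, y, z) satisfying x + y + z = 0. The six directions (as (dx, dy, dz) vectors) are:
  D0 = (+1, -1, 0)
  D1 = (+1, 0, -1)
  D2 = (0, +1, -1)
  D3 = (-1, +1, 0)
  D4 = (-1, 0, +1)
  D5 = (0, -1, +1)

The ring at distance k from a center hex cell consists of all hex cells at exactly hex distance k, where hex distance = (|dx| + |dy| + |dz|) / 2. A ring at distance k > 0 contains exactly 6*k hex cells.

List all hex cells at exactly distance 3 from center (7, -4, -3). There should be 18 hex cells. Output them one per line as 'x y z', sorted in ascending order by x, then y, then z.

Walk ring at distance 3 from (7, -4, -3):
Start at center + D4*3 = (4, -4, 0)
  hex 0: (4, -4, 0)
  hex 1: (5, -5, 0)
  hex 2: (6, -6, 0)
  hex 3: (7, -7, 0)
  hex 4: (8, -7, -1)
  hex 5: (9, -7, -2)
  hex 6: (10, -7, -3)
  hex 7: (10, -6, -4)
  hex 8: (10, -5, -5)
  hex 9: (10, -4, -6)
  hex 10: (9, -3, -6)
  hex 11: (8, -2, -6)
  hex 12: (7, -1, -6)
  hex 13: (6, -1, -5)
  hex 14: (5, -1, -4)
  hex 15: (4, -1, -3)
  hex 16: (4, -2, -2)
  hex 17: (4, -3, -1)
Sorted: 18 hexes.

Answer: 4 -4 0
4 -3 -1
4 -2 -2
4 -1 -3
5 -5 0
5 -1 -4
6 -6 0
6 -1 -5
7 -7 0
7 -1 -6
8 -7 -1
8 -2 -6
9 -7 -2
9 -3 -6
10 -7 -3
10 -6 -4
10 -5 -5
10 -4 -6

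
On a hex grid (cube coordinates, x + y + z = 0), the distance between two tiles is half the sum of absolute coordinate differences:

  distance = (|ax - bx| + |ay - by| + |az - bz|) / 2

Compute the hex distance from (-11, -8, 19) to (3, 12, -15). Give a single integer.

|ax - bx| = |-11 - 3| = 14
|ay - by| = |-8 - 12| = 20
|az - bz| = |19 - (-15)| = 34
distance = (14 + 20 + 34) / 2 = 68 / 2 = 34

Answer: 34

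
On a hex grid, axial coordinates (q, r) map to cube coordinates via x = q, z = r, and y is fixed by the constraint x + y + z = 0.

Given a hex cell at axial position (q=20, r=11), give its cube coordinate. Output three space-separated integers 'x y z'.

x = q = 20
z = r = 11
y = -x - z = -(20) - (11) = -31

Answer: 20 -31 11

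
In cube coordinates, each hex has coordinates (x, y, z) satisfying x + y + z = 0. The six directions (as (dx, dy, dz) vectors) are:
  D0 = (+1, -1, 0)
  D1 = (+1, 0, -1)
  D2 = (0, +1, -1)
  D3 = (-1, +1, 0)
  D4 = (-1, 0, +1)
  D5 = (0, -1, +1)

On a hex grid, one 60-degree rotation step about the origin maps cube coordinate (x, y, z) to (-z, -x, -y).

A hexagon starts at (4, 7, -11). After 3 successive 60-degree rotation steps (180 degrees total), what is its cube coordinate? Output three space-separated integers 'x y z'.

Answer: -4 -7 11

Derivation:
Start: (4, 7, -11)
Step 1: (4, 7, -11) -> (-(-11), -(4), -(7)) = (11, -4, -7)
Step 2: (11, -4, -7) -> (-(-7), -(11), -(-4)) = (7, -11, 4)
Step 3: (7, -11, 4) -> (-(4), -(7), -(-11)) = (-4, -7, 11)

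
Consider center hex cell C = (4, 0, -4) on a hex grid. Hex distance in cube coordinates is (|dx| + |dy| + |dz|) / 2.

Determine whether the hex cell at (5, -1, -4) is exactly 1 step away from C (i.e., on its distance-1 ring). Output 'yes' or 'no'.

|px - cx| = |5 - 4| = 1
|py - cy| = |-1 - 0| = 1
|pz - cz| = |-4 - (-4)| = 0
distance = (1+1+0)/2 = 2/2 = 1
radius = 1; distance == radius -> yes

Answer: yes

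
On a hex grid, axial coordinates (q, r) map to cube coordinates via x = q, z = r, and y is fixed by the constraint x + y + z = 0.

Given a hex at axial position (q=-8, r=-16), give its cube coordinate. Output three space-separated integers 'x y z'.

Answer: -8 24 -16

Derivation:
x = q = -8
z = r = -16
y = -x - z = -(-8) - (-16) = 24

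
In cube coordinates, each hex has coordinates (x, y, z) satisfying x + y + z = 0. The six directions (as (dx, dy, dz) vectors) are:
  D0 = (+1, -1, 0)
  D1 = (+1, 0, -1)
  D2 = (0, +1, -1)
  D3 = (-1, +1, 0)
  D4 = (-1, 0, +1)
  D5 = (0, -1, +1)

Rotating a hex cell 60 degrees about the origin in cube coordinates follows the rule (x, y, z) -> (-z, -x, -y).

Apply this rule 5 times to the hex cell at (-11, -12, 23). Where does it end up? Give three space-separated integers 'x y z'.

Answer: 12 -23 11

Derivation:
Start: (-11, -12, 23)
Step 1: (-11, -12, 23) -> (-(23), -(-11), -(-12)) = (-23, 11, 12)
Step 2: (-23, 11, 12) -> (-(12), -(-23), -(11)) = (-12, 23, -11)
Step 3: (-12, 23, -11) -> (-(-11), -(-12), -(23)) = (11, 12, -23)
Step 4: (11, 12, -23) -> (-(-23), -(11), -(12)) = (23, -11, -12)
Step 5: (23, -11, -12) -> (-(-12), -(23), -(-11)) = (12, -23, 11)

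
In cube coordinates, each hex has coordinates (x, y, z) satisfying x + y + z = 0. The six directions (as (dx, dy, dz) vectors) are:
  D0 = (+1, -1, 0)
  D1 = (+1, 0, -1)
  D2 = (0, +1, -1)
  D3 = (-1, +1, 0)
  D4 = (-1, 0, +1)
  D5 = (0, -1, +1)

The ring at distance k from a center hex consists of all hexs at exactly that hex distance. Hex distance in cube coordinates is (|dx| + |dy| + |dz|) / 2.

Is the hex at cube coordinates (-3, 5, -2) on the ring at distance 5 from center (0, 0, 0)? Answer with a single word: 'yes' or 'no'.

Answer: yes

Derivation:
|px - cx| = |-3 - 0| = 3
|py - cy| = |5 - 0| = 5
|pz - cz| = |-2 - 0| = 2
distance = (3+5+2)/2 = 10/2 = 5
radius = 5; distance == radius -> yes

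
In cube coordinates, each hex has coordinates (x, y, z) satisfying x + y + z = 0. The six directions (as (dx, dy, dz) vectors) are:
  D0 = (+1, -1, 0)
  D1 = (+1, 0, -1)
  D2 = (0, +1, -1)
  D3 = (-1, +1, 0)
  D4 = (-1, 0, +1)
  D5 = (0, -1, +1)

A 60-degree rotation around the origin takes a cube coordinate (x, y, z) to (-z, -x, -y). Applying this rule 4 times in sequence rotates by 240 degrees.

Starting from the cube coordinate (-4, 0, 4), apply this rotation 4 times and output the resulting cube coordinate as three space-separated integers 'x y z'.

Start: (-4, 0, 4)
Step 1: (-4, 0, 4) -> (-(4), -(-4), -(0)) = (-4, 4, 0)
Step 2: (-4, 4, 0) -> (-(0), -(-4), -(4)) = (0, 4, -4)
Step 3: (0, 4, -4) -> (-(-4), -(0), -(4)) = (4, 0, -4)
Step 4: (4, 0, -4) -> (-(-4), -(4), -(0)) = (4, -4, 0)

Answer: 4 -4 0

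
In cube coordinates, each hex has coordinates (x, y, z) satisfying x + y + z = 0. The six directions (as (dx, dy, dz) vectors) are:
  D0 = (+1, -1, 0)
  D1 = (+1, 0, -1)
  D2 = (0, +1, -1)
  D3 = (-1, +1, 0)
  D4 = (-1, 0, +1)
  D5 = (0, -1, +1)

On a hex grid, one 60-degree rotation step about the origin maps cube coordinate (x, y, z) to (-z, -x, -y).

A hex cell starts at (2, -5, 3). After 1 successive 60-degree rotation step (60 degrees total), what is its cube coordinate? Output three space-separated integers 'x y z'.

Answer: -3 -2 5

Derivation:
Start: (2, -5, 3)
Step 1: (2, -5, 3) -> (-(3), -(2), -(-5)) = (-3, -2, 5)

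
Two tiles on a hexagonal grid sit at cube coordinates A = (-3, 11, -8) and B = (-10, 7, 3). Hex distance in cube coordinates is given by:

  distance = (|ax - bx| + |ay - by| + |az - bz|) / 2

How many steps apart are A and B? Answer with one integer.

Answer: 11

Derivation:
|ax - bx| = |-3 - (-10)| = 7
|ay - by| = |11 - 7| = 4
|az - bz| = |-8 - 3| = 11
distance = (7 + 4 + 11) / 2 = 22 / 2 = 11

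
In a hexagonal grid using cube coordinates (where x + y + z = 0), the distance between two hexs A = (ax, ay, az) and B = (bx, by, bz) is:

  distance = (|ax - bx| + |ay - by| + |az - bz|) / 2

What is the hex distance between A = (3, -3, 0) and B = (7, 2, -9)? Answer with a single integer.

Answer: 9

Derivation:
|ax - bx| = |3 - 7| = 4
|ay - by| = |-3 - 2| = 5
|az - bz| = |0 - (-9)| = 9
distance = (4 + 5 + 9) / 2 = 18 / 2 = 9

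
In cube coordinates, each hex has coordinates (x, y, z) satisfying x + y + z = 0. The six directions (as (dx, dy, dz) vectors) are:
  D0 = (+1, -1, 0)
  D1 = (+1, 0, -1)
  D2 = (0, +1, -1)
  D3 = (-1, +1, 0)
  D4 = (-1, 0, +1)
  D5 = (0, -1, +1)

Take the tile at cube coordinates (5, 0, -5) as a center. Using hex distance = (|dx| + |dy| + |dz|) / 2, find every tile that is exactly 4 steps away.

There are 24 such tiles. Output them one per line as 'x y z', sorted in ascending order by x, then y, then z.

Walk ring at distance 4 from (5, 0, -5):
Start at center + D4*4 = (1, 0, -1)
  hex 0: (1, 0, -1)
  hex 1: (2, -1, -1)
  hex 2: (3, -2, -1)
  hex 3: (4, -3, -1)
  hex 4: (5, -4, -1)
  hex 5: (6, -4, -2)
  hex 6: (7, -4, -3)
  hex 7: (8, -4, -4)
  hex 8: (9, -4, -5)
  hex 9: (9, -3, -6)
  hex 10: (9, -2, -7)
  hex 11: (9, -1, -8)
  hex 12: (9, 0, -9)
  hex 13: (8, 1, -9)
  hex 14: (7, 2, -9)
  hex 15: (6, 3, -9)
  hex 16: (5, 4, -9)
  hex 17: (4, 4, -8)
  hex 18: (3, 4, -7)
  hex 19: (2, 4, -6)
  hex 20: (1, 4, -5)
  hex 21: (1, 3, -4)
  hex 22: (1, 2, -3)
  hex 23: (1, 1, -2)
Sorted: 24 hexes.

Answer: 1 0 -1
1 1 -2
1 2 -3
1 3 -4
1 4 -5
2 -1 -1
2 4 -6
3 -2 -1
3 4 -7
4 -3 -1
4 4 -8
5 -4 -1
5 4 -9
6 -4 -2
6 3 -9
7 -4 -3
7 2 -9
8 -4 -4
8 1 -9
9 -4 -5
9 -3 -6
9 -2 -7
9 -1 -8
9 0 -9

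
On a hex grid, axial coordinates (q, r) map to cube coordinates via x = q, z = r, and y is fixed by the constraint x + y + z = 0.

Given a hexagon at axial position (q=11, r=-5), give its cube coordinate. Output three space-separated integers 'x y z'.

Answer: 11 -6 -5

Derivation:
x = q = 11
z = r = -5
y = -x - z = -(11) - (-5) = -6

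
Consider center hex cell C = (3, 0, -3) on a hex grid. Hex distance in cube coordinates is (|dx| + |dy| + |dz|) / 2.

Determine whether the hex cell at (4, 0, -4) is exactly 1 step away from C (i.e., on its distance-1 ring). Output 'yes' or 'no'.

Answer: yes

Derivation:
|px - cx| = |4 - 3| = 1
|py - cy| = |0 - 0| = 0
|pz - cz| = |-4 - (-3)| = 1
distance = (1+0+1)/2 = 2/2 = 1
radius = 1; distance == radius -> yes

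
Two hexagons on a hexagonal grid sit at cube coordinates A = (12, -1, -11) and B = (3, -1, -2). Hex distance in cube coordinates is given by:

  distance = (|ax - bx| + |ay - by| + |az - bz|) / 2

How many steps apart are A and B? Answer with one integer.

|ax - bx| = |12 - 3| = 9
|ay - by| = |-1 - (-1)| = 0
|az - bz| = |-11 - (-2)| = 9
distance = (9 + 0 + 9) / 2 = 18 / 2 = 9

Answer: 9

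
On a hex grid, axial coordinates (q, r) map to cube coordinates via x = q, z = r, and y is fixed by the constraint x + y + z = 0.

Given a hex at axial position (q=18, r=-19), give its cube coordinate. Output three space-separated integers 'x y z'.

Answer: 18 1 -19

Derivation:
x = q = 18
z = r = -19
y = -x - z = -(18) - (-19) = 1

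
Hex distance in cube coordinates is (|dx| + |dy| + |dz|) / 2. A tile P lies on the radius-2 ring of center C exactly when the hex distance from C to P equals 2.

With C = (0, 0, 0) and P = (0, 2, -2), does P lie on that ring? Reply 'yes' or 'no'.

Answer: yes

Derivation:
|px - cx| = |0 - 0| = 0
|py - cy| = |2 - 0| = 2
|pz - cz| = |-2 - 0| = 2
distance = (0+2+2)/2 = 4/2 = 2
radius = 2; distance == radius -> yes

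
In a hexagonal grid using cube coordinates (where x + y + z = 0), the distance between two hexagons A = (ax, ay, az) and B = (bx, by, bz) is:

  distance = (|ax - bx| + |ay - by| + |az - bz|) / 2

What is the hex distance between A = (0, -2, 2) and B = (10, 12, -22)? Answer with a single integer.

|ax - bx| = |0 - 10| = 10
|ay - by| = |-2 - 12| = 14
|az - bz| = |2 - (-22)| = 24
distance = (10 + 14 + 24) / 2 = 48 / 2 = 24

Answer: 24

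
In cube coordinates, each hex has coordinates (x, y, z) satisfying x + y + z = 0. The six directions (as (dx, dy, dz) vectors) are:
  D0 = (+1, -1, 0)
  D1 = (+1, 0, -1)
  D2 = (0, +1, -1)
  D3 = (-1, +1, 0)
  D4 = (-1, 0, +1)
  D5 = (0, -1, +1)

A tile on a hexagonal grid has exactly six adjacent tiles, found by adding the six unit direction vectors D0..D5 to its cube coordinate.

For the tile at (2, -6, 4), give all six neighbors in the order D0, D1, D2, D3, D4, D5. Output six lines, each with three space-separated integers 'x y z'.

Answer: 3 -7 4
3 -6 3
2 -5 3
1 -5 4
1 -6 5
2 -7 5

Derivation:
Center: (2, -6, 4). Add each direction:
  D0: (2, -6, 4) + (1, -1, 0) = (3, -7, 4)
  D1: (2, -6, 4) + (1, 0, -1) = (3, -6, 3)
  D2: (2, -6, 4) + (0, 1, -1) = (2, -5, 3)
  D3: (2, -6, 4) + (-1, 1, 0) = (1, -5, 4)
  D4: (2, -6, 4) + (-1, 0, 1) = (1, -6, 5)
  D5: (2, -6, 4) + (0, -1, 1) = (2, -7, 5)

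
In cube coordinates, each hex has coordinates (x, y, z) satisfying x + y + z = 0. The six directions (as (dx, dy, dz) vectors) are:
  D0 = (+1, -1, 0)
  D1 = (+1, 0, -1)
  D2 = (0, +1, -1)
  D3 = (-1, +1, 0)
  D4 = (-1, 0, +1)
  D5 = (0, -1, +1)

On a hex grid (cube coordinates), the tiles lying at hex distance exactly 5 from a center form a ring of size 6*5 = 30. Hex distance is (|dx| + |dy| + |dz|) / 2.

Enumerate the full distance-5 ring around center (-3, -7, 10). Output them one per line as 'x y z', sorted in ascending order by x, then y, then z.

Answer: -8 -7 15
-8 -6 14
-8 -5 13
-8 -4 12
-8 -3 11
-8 -2 10
-7 -8 15
-7 -2 9
-6 -9 15
-6 -2 8
-5 -10 15
-5 -2 7
-4 -11 15
-4 -2 6
-3 -12 15
-3 -2 5
-2 -12 14
-2 -3 5
-1 -12 13
-1 -4 5
0 -12 12
0 -5 5
1 -12 11
1 -6 5
2 -12 10
2 -11 9
2 -10 8
2 -9 7
2 -8 6
2 -7 5

Derivation:
Walk ring at distance 5 from (-3, -7, 10):
Start at center + D4*5 = (-8, -7, 15)
  hex 0: (-8, -7, 15)
  hex 1: (-7, -8, 15)
  hex 2: (-6, -9, 15)
  hex 3: (-5, -10, 15)
  hex 4: (-4, -11, 15)
  hex 5: (-3, -12, 15)
  hex 6: (-2, -12, 14)
  hex 7: (-1, -12, 13)
  hex 8: (0, -12, 12)
  hex 9: (1, -12, 11)
  hex 10: (2, -12, 10)
  hex 11: (2, -11, 9)
  hex 12: (2, -10, 8)
  hex 13: (2, -9, 7)
  hex 14: (2, -8, 6)
  hex 15: (2, -7, 5)
  hex 16: (1, -6, 5)
  hex 17: (0, -5, 5)
  hex 18: (-1, -4, 5)
  hex 19: (-2, -3, 5)
  hex 20: (-3, -2, 5)
  hex 21: (-4, -2, 6)
  hex 22: (-5, -2, 7)
  hex 23: (-6, -2, 8)
  hex 24: (-7, -2, 9)
  hex 25: (-8, -2, 10)
  hex 26: (-8, -3, 11)
  hex 27: (-8, -4, 12)
  hex 28: (-8, -5, 13)
  hex 29: (-8, -6, 14)
Sorted: 30 hexes.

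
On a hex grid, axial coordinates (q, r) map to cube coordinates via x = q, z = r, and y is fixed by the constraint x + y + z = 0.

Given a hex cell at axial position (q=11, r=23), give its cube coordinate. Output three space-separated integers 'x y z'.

x = q = 11
z = r = 23
y = -x - z = -(11) - (23) = -34

Answer: 11 -34 23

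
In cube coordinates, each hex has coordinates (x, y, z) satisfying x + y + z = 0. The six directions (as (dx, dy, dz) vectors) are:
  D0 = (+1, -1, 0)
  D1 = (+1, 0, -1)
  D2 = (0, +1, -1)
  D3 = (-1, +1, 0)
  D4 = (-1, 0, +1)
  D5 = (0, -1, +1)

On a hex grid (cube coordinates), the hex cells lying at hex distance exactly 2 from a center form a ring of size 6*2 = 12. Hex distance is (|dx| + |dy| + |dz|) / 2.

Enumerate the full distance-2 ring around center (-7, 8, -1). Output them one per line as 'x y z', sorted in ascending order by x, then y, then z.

Answer: -9 8 1
-9 9 0
-9 10 -1
-8 7 1
-8 10 -2
-7 6 1
-7 10 -3
-6 6 0
-6 9 -3
-5 6 -1
-5 7 -2
-5 8 -3

Derivation:
Walk ring at distance 2 from (-7, 8, -1):
Start at center + D4*2 = (-9, 8, 1)
  hex 0: (-9, 8, 1)
  hex 1: (-8, 7, 1)
  hex 2: (-7, 6, 1)
  hex 3: (-6, 6, 0)
  hex 4: (-5, 6, -1)
  hex 5: (-5, 7, -2)
  hex 6: (-5, 8, -3)
  hex 7: (-6, 9, -3)
  hex 8: (-7, 10, -3)
  hex 9: (-8, 10, -2)
  hex 10: (-9, 10, -1)
  hex 11: (-9, 9, 0)
Sorted: 12 hexes.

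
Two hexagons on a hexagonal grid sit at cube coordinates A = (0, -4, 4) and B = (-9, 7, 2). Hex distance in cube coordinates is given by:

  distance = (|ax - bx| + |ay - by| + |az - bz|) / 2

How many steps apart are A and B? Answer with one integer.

Answer: 11

Derivation:
|ax - bx| = |0 - (-9)| = 9
|ay - by| = |-4 - 7| = 11
|az - bz| = |4 - 2| = 2
distance = (9 + 11 + 2) / 2 = 22 / 2 = 11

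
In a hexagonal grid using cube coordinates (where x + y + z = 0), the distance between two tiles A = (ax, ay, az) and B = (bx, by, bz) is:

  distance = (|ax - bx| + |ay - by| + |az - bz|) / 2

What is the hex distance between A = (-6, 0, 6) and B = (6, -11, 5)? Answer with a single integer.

Answer: 12

Derivation:
|ax - bx| = |-6 - 6| = 12
|ay - by| = |0 - (-11)| = 11
|az - bz| = |6 - 5| = 1
distance = (12 + 11 + 1) / 2 = 24 / 2 = 12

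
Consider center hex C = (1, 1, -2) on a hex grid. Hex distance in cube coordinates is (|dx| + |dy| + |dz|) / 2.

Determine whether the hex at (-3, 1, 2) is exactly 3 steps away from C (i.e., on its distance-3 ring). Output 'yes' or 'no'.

|px - cx| = |-3 - 1| = 4
|py - cy| = |1 - 1| = 0
|pz - cz| = |2 - (-2)| = 4
distance = (4+0+4)/2 = 8/2 = 4
radius = 3; distance != radius -> no

Answer: no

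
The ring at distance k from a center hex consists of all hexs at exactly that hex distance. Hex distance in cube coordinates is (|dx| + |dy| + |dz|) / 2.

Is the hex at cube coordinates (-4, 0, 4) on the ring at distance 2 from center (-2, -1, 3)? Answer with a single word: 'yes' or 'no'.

Answer: yes

Derivation:
|px - cx| = |-4 - (-2)| = 2
|py - cy| = |0 - (-1)| = 1
|pz - cz| = |4 - 3| = 1
distance = (2+1+1)/2 = 4/2 = 2
radius = 2; distance == radius -> yes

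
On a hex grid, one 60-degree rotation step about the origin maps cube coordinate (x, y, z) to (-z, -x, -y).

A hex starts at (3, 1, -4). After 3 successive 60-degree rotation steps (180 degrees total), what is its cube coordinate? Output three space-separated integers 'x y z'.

Start: (3, 1, -4)
Step 1: (3, 1, -4) -> (-(-4), -(3), -(1)) = (4, -3, -1)
Step 2: (4, -3, -1) -> (-(-1), -(4), -(-3)) = (1, -4, 3)
Step 3: (1, -4, 3) -> (-(3), -(1), -(-4)) = (-3, -1, 4)

Answer: -3 -1 4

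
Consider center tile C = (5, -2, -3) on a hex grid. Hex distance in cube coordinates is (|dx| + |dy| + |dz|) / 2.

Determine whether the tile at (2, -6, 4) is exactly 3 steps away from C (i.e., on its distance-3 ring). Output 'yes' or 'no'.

Answer: no

Derivation:
|px - cx| = |2 - 5| = 3
|py - cy| = |-6 - (-2)| = 4
|pz - cz| = |4 - (-3)| = 7
distance = (3+4+7)/2 = 14/2 = 7
radius = 3; distance != radius -> no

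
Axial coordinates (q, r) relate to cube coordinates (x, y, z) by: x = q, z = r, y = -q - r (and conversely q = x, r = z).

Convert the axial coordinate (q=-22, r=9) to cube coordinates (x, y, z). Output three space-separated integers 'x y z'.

Answer: -22 13 9

Derivation:
x = q = -22
z = r = 9
y = -x - z = -(-22) - (9) = 13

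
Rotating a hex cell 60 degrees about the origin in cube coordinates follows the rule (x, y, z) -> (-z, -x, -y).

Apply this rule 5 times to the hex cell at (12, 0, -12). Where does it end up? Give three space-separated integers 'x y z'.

Answer: 0 12 -12

Derivation:
Start: (12, 0, -12)
Step 1: (12, 0, -12) -> (-(-12), -(12), -(0)) = (12, -12, 0)
Step 2: (12, -12, 0) -> (-(0), -(12), -(-12)) = (0, -12, 12)
Step 3: (0, -12, 12) -> (-(12), -(0), -(-12)) = (-12, 0, 12)
Step 4: (-12, 0, 12) -> (-(12), -(-12), -(0)) = (-12, 12, 0)
Step 5: (-12, 12, 0) -> (-(0), -(-12), -(12)) = (0, 12, -12)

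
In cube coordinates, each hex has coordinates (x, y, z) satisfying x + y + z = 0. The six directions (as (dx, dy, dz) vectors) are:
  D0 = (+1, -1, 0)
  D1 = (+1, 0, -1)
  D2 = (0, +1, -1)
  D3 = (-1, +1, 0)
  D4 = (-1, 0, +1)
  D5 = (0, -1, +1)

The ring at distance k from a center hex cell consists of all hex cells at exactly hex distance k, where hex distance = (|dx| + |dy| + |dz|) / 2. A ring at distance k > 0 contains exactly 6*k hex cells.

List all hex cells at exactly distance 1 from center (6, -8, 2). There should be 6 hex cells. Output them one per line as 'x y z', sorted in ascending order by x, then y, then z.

Walk ring at distance 1 from (6, -8, 2):
Start at center + D4*1 = (5, -8, 3)
  hex 0: (5, -8, 3)
  hex 1: (6, -9, 3)
  hex 2: (7, -9, 2)
  hex 3: (7, -8, 1)
  hex 4: (6, -7, 1)
  hex 5: (5, -7, 2)
Sorted: 6 hexes.

Answer: 5 -8 3
5 -7 2
6 -9 3
6 -7 1
7 -9 2
7 -8 1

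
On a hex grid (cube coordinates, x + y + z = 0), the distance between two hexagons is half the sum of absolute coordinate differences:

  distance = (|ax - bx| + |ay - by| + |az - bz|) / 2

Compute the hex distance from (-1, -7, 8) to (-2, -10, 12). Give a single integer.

Answer: 4

Derivation:
|ax - bx| = |-1 - (-2)| = 1
|ay - by| = |-7 - (-10)| = 3
|az - bz| = |8 - 12| = 4
distance = (1 + 3 + 4) / 2 = 8 / 2 = 4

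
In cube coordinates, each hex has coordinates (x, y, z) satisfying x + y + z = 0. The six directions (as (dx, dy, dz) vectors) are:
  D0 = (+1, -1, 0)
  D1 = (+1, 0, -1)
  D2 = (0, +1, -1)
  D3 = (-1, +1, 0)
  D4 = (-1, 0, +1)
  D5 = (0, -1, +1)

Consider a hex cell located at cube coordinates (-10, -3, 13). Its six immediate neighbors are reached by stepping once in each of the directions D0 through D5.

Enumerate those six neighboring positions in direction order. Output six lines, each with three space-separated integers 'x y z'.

Center: (-10, -3, 13). Add each direction:
  D0: (-10, -3, 13) + (1, -1, 0) = (-9, -4, 13)
  D1: (-10, -3, 13) + (1, 0, -1) = (-9, -3, 12)
  D2: (-10, -3, 13) + (0, 1, -1) = (-10, -2, 12)
  D3: (-10, -3, 13) + (-1, 1, 0) = (-11, -2, 13)
  D4: (-10, -3, 13) + (-1, 0, 1) = (-11, -3, 14)
  D5: (-10, -3, 13) + (0, -1, 1) = (-10, -4, 14)

Answer: -9 -4 13
-9 -3 12
-10 -2 12
-11 -2 13
-11 -3 14
-10 -4 14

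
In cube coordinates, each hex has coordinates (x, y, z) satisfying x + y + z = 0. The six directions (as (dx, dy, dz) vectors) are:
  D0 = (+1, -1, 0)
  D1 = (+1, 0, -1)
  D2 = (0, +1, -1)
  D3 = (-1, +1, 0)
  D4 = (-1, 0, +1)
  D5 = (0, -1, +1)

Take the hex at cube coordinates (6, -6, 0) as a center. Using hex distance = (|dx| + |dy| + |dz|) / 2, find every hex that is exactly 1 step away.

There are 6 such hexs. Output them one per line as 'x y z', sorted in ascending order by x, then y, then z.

Walk ring at distance 1 from (6, -6, 0):
Start at center + D4*1 = (5, -6, 1)
  hex 0: (5, -6, 1)
  hex 1: (6, -7, 1)
  hex 2: (7, -7, 0)
  hex 3: (7, -6, -1)
  hex 4: (6, -5, -1)
  hex 5: (5, -5, 0)
Sorted: 6 hexes.

Answer: 5 -6 1
5 -5 0
6 -7 1
6 -5 -1
7 -7 0
7 -6 -1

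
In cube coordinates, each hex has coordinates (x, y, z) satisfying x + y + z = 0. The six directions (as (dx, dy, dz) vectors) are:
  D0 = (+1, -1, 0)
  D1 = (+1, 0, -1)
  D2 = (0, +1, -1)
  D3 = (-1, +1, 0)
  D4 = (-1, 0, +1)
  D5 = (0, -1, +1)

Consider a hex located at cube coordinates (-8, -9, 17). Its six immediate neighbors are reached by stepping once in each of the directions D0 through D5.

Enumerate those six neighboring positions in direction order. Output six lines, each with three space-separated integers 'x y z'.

Answer: -7 -10 17
-7 -9 16
-8 -8 16
-9 -8 17
-9 -9 18
-8 -10 18

Derivation:
Center: (-8, -9, 17). Add each direction:
  D0: (-8, -9, 17) + (1, -1, 0) = (-7, -10, 17)
  D1: (-8, -9, 17) + (1, 0, -1) = (-7, -9, 16)
  D2: (-8, -9, 17) + (0, 1, -1) = (-8, -8, 16)
  D3: (-8, -9, 17) + (-1, 1, 0) = (-9, -8, 17)
  D4: (-8, -9, 17) + (-1, 0, 1) = (-9, -9, 18)
  D5: (-8, -9, 17) + (0, -1, 1) = (-8, -10, 18)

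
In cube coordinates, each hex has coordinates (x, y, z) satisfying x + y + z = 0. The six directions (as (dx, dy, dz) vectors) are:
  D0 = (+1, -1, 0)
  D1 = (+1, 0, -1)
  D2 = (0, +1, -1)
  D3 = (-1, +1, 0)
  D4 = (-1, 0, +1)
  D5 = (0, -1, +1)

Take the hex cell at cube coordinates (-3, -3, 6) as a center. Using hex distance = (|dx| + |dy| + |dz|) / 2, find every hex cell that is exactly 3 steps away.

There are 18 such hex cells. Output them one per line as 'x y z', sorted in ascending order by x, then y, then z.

Answer: -6 -3 9
-6 -2 8
-6 -1 7
-6 0 6
-5 -4 9
-5 0 5
-4 -5 9
-4 0 4
-3 -6 9
-3 0 3
-2 -6 8
-2 -1 3
-1 -6 7
-1 -2 3
0 -6 6
0 -5 5
0 -4 4
0 -3 3

Derivation:
Walk ring at distance 3 from (-3, -3, 6):
Start at center + D4*3 = (-6, -3, 9)
  hex 0: (-6, -3, 9)
  hex 1: (-5, -4, 9)
  hex 2: (-4, -5, 9)
  hex 3: (-3, -6, 9)
  hex 4: (-2, -6, 8)
  hex 5: (-1, -6, 7)
  hex 6: (0, -6, 6)
  hex 7: (0, -5, 5)
  hex 8: (0, -4, 4)
  hex 9: (0, -3, 3)
  hex 10: (-1, -2, 3)
  hex 11: (-2, -1, 3)
  hex 12: (-3, 0, 3)
  hex 13: (-4, 0, 4)
  hex 14: (-5, 0, 5)
  hex 15: (-6, 0, 6)
  hex 16: (-6, -1, 7)
  hex 17: (-6, -2, 8)
Sorted: 18 hexes.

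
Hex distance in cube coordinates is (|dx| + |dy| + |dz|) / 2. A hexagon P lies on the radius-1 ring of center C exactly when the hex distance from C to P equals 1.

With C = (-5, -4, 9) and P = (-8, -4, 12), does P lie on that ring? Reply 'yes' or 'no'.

Answer: no

Derivation:
|px - cx| = |-8 - (-5)| = 3
|py - cy| = |-4 - (-4)| = 0
|pz - cz| = |12 - 9| = 3
distance = (3+0+3)/2 = 6/2 = 3
radius = 1; distance != radius -> no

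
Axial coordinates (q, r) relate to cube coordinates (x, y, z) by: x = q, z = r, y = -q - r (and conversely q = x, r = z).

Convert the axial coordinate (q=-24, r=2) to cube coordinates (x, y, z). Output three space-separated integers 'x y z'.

x = q = -24
z = r = 2
y = -x - z = -(-24) - (2) = 22

Answer: -24 22 2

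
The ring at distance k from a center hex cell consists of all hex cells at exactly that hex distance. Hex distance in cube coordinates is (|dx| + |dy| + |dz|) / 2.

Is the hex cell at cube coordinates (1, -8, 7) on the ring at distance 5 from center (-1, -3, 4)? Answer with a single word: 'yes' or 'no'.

|px - cx| = |1 - (-1)| = 2
|py - cy| = |-8 - (-3)| = 5
|pz - cz| = |7 - 4| = 3
distance = (2+5+3)/2 = 10/2 = 5
radius = 5; distance == radius -> yes

Answer: yes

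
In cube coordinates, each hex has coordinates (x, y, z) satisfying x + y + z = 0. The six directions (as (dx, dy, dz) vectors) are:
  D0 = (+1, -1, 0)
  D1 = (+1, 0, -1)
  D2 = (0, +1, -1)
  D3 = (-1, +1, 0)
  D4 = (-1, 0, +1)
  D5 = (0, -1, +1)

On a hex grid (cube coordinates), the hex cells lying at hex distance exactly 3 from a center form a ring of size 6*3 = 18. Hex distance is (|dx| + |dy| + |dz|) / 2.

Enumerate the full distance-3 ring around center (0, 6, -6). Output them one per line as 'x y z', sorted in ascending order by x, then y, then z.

Walk ring at distance 3 from (0, 6, -6):
Start at center + D4*3 = (-3, 6, -3)
  hex 0: (-3, 6, -3)
  hex 1: (-2, 5, -3)
  hex 2: (-1, 4, -3)
  hex 3: (0, 3, -3)
  hex 4: (1, 3, -4)
  hex 5: (2, 3, -5)
  hex 6: (3, 3, -6)
  hex 7: (3, 4, -7)
  hex 8: (3, 5, -8)
  hex 9: (3, 6, -9)
  hex 10: (2, 7, -9)
  hex 11: (1, 8, -9)
  hex 12: (0, 9, -9)
  hex 13: (-1, 9, -8)
  hex 14: (-2, 9, -7)
  hex 15: (-3, 9, -6)
  hex 16: (-3, 8, -5)
  hex 17: (-3, 7, -4)
Sorted: 18 hexes.

Answer: -3 6 -3
-3 7 -4
-3 8 -5
-3 9 -6
-2 5 -3
-2 9 -7
-1 4 -3
-1 9 -8
0 3 -3
0 9 -9
1 3 -4
1 8 -9
2 3 -5
2 7 -9
3 3 -6
3 4 -7
3 5 -8
3 6 -9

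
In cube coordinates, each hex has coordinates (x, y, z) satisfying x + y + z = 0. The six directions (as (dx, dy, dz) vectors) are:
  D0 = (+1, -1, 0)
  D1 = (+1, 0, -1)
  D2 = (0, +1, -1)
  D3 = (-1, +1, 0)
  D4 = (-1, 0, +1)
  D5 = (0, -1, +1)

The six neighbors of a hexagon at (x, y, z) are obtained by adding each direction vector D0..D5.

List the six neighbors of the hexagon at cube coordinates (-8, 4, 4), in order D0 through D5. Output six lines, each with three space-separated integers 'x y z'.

Answer: -7 3 4
-7 4 3
-8 5 3
-9 5 4
-9 4 5
-8 3 5

Derivation:
Center: (-8, 4, 4). Add each direction:
  D0: (-8, 4, 4) + (1, -1, 0) = (-7, 3, 4)
  D1: (-8, 4, 4) + (1, 0, -1) = (-7, 4, 3)
  D2: (-8, 4, 4) + (0, 1, -1) = (-8, 5, 3)
  D3: (-8, 4, 4) + (-1, 1, 0) = (-9, 5, 4)
  D4: (-8, 4, 4) + (-1, 0, 1) = (-9, 4, 5)
  D5: (-8, 4, 4) + (0, -1, 1) = (-8, 3, 5)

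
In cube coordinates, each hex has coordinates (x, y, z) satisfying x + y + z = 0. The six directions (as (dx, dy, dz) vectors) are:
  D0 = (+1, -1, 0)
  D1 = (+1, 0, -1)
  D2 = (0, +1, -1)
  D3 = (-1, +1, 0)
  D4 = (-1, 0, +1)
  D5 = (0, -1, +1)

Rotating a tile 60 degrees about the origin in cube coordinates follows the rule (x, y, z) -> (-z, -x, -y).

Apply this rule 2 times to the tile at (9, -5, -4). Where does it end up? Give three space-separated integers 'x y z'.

Answer: -5 -4 9

Derivation:
Start: (9, -5, -4)
Step 1: (9, -5, -4) -> (-(-4), -(9), -(-5)) = (4, -9, 5)
Step 2: (4, -9, 5) -> (-(5), -(4), -(-9)) = (-5, -4, 9)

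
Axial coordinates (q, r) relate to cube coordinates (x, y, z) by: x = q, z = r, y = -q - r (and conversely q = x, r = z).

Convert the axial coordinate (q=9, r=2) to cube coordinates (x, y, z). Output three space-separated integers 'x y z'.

x = q = 9
z = r = 2
y = -x - z = -(9) - (2) = -11

Answer: 9 -11 2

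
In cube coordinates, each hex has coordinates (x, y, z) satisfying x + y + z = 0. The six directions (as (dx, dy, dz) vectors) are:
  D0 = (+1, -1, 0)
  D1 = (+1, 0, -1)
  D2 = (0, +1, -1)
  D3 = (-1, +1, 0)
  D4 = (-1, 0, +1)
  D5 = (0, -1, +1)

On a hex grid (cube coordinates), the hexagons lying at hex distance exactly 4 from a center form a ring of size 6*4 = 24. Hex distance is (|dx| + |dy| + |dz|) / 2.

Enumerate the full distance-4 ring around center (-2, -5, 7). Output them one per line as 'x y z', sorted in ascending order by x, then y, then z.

Walk ring at distance 4 from (-2, -5, 7):
Start at center + D4*4 = (-6, -5, 11)
  hex 0: (-6, -5, 11)
  hex 1: (-5, -6, 11)
  hex 2: (-4, -7, 11)
  hex 3: (-3, -8, 11)
  hex 4: (-2, -9, 11)
  hex 5: (-1, -9, 10)
  hex 6: (0, -9, 9)
  hex 7: (1, -9, 8)
  hex 8: (2, -9, 7)
  hex 9: (2, -8, 6)
  hex 10: (2, -7, 5)
  hex 11: (2, -6, 4)
  hex 12: (2, -5, 3)
  hex 13: (1, -4, 3)
  hex 14: (0, -3, 3)
  hex 15: (-1, -2, 3)
  hex 16: (-2, -1, 3)
  hex 17: (-3, -1, 4)
  hex 18: (-4, -1, 5)
  hex 19: (-5, -1, 6)
  hex 20: (-6, -1, 7)
  hex 21: (-6, -2, 8)
  hex 22: (-6, -3, 9)
  hex 23: (-6, -4, 10)
Sorted: 24 hexes.

Answer: -6 -5 11
-6 -4 10
-6 -3 9
-6 -2 8
-6 -1 7
-5 -6 11
-5 -1 6
-4 -7 11
-4 -1 5
-3 -8 11
-3 -1 4
-2 -9 11
-2 -1 3
-1 -9 10
-1 -2 3
0 -9 9
0 -3 3
1 -9 8
1 -4 3
2 -9 7
2 -8 6
2 -7 5
2 -6 4
2 -5 3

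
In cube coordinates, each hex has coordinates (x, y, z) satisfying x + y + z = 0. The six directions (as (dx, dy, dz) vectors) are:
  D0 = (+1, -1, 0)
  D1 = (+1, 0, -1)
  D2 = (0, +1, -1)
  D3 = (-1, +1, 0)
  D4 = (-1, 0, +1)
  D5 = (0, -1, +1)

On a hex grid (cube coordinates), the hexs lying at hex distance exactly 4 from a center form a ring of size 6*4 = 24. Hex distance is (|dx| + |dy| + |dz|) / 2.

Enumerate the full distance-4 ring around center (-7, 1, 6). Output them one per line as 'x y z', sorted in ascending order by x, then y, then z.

Answer: -11 1 10
-11 2 9
-11 3 8
-11 4 7
-11 5 6
-10 0 10
-10 5 5
-9 -1 10
-9 5 4
-8 -2 10
-8 5 3
-7 -3 10
-7 5 2
-6 -3 9
-6 4 2
-5 -3 8
-5 3 2
-4 -3 7
-4 2 2
-3 -3 6
-3 -2 5
-3 -1 4
-3 0 3
-3 1 2

Derivation:
Walk ring at distance 4 from (-7, 1, 6):
Start at center + D4*4 = (-11, 1, 10)
  hex 0: (-11, 1, 10)
  hex 1: (-10, 0, 10)
  hex 2: (-9, -1, 10)
  hex 3: (-8, -2, 10)
  hex 4: (-7, -3, 10)
  hex 5: (-6, -3, 9)
  hex 6: (-5, -3, 8)
  hex 7: (-4, -3, 7)
  hex 8: (-3, -3, 6)
  hex 9: (-3, -2, 5)
  hex 10: (-3, -1, 4)
  hex 11: (-3, 0, 3)
  hex 12: (-3, 1, 2)
  hex 13: (-4, 2, 2)
  hex 14: (-5, 3, 2)
  hex 15: (-6, 4, 2)
  hex 16: (-7, 5, 2)
  hex 17: (-8, 5, 3)
  hex 18: (-9, 5, 4)
  hex 19: (-10, 5, 5)
  hex 20: (-11, 5, 6)
  hex 21: (-11, 4, 7)
  hex 22: (-11, 3, 8)
  hex 23: (-11, 2, 9)
Sorted: 24 hexes.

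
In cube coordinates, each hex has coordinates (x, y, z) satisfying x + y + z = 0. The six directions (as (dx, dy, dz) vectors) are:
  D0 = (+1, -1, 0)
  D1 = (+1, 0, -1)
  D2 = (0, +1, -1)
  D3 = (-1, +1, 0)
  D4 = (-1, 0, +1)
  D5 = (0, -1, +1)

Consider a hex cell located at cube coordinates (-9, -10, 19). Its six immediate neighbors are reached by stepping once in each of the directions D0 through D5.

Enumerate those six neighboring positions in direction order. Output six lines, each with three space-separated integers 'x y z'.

Answer: -8 -11 19
-8 -10 18
-9 -9 18
-10 -9 19
-10 -10 20
-9 -11 20

Derivation:
Center: (-9, -10, 19). Add each direction:
  D0: (-9, -10, 19) + (1, -1, 0) = (-8, -11, 19)
  D1: (-9, -10, 19) + (1, 0, -1) = (-8, -10, 18)
  D2: (-9, -10, 19) + (0, 1, -1) = (-9, -9, 18)
  D3: (-9, -10, 19) + (-1, 1, 0) = (-10, -9, 19)
  D4: (-9, -10, 19) + (-1, 0, 1) = (-10, -10, 20)
  D5: (-9, -10, 19) + (0, -1, 1) = (-9, -11, 20)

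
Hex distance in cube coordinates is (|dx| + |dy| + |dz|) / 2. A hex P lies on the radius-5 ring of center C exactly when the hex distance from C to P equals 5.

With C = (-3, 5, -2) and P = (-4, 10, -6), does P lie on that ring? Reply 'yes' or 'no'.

Answer: yes

Derivation:
|px - cx| = |-4 - (-3)| = 1
|py - cy| = |10 - 5| = 5
|pz - cz| = |-6 - (-2)| = 4
distance = (1+5+4)/2 = 10/2 = 5
radius = 5; distance == radius -> yes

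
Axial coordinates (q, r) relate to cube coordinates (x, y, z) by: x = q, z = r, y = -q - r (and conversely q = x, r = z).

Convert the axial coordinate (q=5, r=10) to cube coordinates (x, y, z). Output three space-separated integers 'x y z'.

Answer: 5 -15 10

Derivation:
x = q = 5
z = r = 10
y = -x - z = -(5) - (10) = -15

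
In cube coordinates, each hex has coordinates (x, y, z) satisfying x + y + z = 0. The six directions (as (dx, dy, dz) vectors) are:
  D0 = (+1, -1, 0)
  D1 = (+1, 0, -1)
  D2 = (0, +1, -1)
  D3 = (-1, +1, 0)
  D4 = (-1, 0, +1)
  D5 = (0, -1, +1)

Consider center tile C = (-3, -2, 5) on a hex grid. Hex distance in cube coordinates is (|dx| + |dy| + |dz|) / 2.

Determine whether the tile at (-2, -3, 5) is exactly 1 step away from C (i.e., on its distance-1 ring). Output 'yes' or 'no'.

Answer: yes

Derivation:
|px - cx| = |-2 - (-3)| = 1
|py - cy| = |-3 - (-2)| = 1
|pz - cz| = |5 - 5| = 0
distance = (1+1+0)/2 = 2/2 = 1
radius = 1; distance == radius -> yes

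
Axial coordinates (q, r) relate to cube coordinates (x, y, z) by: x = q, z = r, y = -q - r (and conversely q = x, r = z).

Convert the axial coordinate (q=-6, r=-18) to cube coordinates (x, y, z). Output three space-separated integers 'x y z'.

x = q = -6
z = r = -18
y = -x - z = -(-6) - (-18) = 24

Answer: -6 24 -18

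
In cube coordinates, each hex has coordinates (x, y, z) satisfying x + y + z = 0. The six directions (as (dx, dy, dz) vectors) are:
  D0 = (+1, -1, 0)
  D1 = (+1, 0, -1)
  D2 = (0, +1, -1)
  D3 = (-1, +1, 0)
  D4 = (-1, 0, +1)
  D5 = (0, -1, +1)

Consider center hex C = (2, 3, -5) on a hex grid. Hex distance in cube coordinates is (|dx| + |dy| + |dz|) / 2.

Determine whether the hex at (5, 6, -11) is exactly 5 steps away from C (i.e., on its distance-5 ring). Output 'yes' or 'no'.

|px - cx| = |5 - 2| = 3
|py - cy| = |6 - 3| = 3
|pz - cz| = |-11 - (-5)| = 6
distance = (3+3+6)/2 = 12/2 = 6
radius = 5; distance != radius -> no

Answer: no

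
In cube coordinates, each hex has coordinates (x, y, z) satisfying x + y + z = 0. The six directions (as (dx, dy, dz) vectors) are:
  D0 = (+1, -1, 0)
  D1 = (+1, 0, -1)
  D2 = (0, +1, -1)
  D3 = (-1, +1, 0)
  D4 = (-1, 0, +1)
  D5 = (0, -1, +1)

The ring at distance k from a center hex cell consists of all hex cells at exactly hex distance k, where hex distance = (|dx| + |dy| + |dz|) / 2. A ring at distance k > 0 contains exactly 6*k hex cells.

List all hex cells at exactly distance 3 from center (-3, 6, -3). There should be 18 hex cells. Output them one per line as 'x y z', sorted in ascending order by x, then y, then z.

Walk ring at distance 3 from (-3, 6, -3):
Start at center + D4*3 = (-6, 6, 0)
  hex 0: (-6, 6, 0)
  hex 1: (-5, 5, 0)
  hex 2: (-4, 4, 0)
  hex 3: (-3, 3, 0)
  hex 4: (-2, 3, -1)
  hex 5: (-1, 3, -2)
  hex 6: (0, 3, -3)
  hex 7: (0, 4, -4)
  hex 8: (0, 5, -5)
  hex 9: (0, 6, -6)
  hex 10: (-1, 7, -6)
  hex 11: (-2, 8, -6)
  hex 12: (-3, 9, -6)
  hex 13: (-4, 9, -5)
  hex 14: (-5, 9, -4)
  hex 15: (-6, 9, -3)
  hex 16: (-6, 8, -2)
  hex 17: (-6, 7, -1)
Sorted: 18 hexes.

Answer: -6 6 0
-6 7 -1
-6 8 -2
-6 9 -3
-5 5 0
-5 9 -4
-4 4 0
-4 9 -5
-3 3 0
-3 9 -6
-2 3 -1
-2 8 -6
-1 3 -2
-1 7 -6
0 3 -3
0 4 -4
0 5 -5
0 6 -6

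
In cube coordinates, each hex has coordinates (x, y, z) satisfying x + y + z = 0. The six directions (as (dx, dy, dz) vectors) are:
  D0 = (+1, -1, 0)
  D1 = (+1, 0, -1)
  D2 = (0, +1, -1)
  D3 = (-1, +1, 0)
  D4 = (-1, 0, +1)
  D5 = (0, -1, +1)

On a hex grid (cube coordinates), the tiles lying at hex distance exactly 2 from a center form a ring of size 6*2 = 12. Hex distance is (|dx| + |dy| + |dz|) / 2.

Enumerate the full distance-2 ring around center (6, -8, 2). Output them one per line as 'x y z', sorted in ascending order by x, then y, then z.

Answer: 4 -8 4
4 -7 3
4 -6 2
5 -9 4
5 -6 1
6 -10 4
6 -6 0
7 -10 3
7 -7 0
8 -10 2
8 -9 1
8 -8 0

Derivation:
Walk ring at distance 2 from (6, -8, 2):
Start at center + D4*2 = (4, -8, 4)
  hex 0: (4, -8, 4)
  hex 1: (5, -9, 4)
  hex 2: (6, -10, 4)
  hex 3: (7, -10, 3)
  hex 4: (8, -10, 2)
  hex 5: (8, -9, 1)
  hex 6: (8, -8, 0)
  hex 7: (7, -7, 0)
  hex 8: (6, -6, 0)
  hex 9: (5, -6, 1)
  hex 10: (4, -6, 2)
  hex 11: (4, -7, 3)
Sorted: 12 hexes.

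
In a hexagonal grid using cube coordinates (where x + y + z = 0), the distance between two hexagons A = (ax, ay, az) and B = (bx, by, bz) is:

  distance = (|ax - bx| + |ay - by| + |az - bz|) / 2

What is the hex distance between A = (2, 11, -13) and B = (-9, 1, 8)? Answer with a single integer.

|ax - bx| = |2 - (-9)| = 11
|ay - by| = |11 - 1| = 10
|az - bz| = |-13 - 8| = 21
distance = (11 + 10 + 21) / 2 = 42 / 2 = 21

Answer: 21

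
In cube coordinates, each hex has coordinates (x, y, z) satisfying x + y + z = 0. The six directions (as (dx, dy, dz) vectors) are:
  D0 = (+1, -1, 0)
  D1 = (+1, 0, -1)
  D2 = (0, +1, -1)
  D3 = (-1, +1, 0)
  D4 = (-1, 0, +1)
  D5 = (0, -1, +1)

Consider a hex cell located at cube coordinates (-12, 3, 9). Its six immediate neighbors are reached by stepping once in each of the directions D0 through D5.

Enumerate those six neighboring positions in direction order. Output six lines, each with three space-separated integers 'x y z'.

Answer: -11 2 9
-11 3 8
-12 4 8
-13 4 9
-13 3 10
-12 2 10

Derivation:
Center: (-12, 3, 9). Add each direction:
  D0: (-12, 3, 9) + (1, -1, 0) = (-11, 2, 9)
  D1: (-12, 3, 9) + (1, 0, -1) = (-11, 3, 8)
  D2: (-12, 3, 9) + (0, 1, -1) = (-12, 4, 8)
  D3: (-12, 3, 9) + (-1, 1, 0) = (-13, 4, 9)
  D4: (-12, 3, 9) + (-1, 0, 1) = (-13, 3, 10)
  D5: (-12, 3, 9) + (0, -1, 1) = (-12, 2, 10)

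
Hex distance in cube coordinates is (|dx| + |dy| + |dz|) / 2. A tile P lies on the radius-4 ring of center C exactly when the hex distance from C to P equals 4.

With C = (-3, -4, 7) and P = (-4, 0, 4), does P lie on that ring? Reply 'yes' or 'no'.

|px - cx| = |-4 - (-3)| = 1
|py - cy| = |0 - (-4)| = 4
|pz - cz| = |4 - 7| = 3
distance = (1+4+3)/2 = 8/2 = 4
radius = 4; distance == radius -> yes

Answer: yes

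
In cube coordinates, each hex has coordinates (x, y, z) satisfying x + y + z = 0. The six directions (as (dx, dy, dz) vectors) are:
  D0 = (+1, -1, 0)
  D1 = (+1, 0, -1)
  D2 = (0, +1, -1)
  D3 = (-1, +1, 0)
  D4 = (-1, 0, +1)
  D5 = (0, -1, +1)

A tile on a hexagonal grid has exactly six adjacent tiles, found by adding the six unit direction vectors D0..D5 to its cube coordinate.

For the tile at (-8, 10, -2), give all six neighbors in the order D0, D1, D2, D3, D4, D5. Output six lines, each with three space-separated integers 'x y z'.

Center: (-8, 10, -2). Add each direction:
  D0: (-8, 10, -2) + (1, -1, 0) = (-7, 9, -2)
  D1: (-8, 10, -2) + (1, 0, -1) = (-7, 10, -3)
  D2: (-8, 10, -2) + (0, 1, -1) = (-8, 11, -3)
  D3: (-8, 10, -2) + (-1, 1, 0) = (-9, 11, -2)
  D4: (-8, 10, -2) + (-1, 0, 1) = (-9, 10, -1)
  D5: (-8, 10, -2) + (0, -1, 1) = (-8, 9, -1)

Answer: -7 9 -2
-7 10 -3
-8 11 -3
-9 11 -2
-9 10 -1
-8 9 -1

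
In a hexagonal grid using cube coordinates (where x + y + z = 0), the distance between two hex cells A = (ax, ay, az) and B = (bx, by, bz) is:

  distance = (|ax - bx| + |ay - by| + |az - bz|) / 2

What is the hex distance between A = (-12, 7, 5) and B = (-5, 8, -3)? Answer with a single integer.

|ax - bx| = |-12 - (-5)| = 7
|ay - by| = |7 - 8| = 1
|az - bz| = |5 - (-3)| = 8
distance = (7 + 1 + 8) / 2 = 16 / 2 = 8

Answer: 8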